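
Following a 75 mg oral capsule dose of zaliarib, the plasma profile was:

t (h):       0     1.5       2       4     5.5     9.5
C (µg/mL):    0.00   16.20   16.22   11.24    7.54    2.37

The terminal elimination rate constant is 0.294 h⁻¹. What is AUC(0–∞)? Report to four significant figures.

Trapezoidal AUC_0→9.5:
  [0→1.5]: (0.00+16.20)/2 × 1.5 = 12.15
  [1.5→2]: (16.20+16.22)/2 × 0.5 = 8.105
  [2→4]: (16.22+11.24)/2 × 2 = 27.46
  [4→5.5]: (11.24+7.54)/2 × 1.5 = 14.085
  [5.5→9.5]: (7.54+2.37)/2 × 4 = 19.82
  Sum = 81.62 µg/mL·h
Extrapolated tail: C_last / k_e = 2.37 / 0.294 = 8.061
AUC_0→∞ = 81.62 + 8.061 = 89.681 µg/mL·h

AUC = 89.68 µg/mL·h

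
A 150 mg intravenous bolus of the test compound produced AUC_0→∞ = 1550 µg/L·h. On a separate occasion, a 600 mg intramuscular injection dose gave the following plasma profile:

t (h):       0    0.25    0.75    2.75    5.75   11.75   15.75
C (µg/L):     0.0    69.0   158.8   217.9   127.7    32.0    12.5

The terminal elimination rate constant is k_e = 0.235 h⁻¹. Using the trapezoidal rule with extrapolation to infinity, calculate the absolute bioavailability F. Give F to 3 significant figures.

F = 0.255

Trapezoidal AUC_0→15.75 (intramuscular injection):
  [0→0.25]: (0.0+69.0)/2 × 0.25 = 8.625
  [0.25→0.75]: (69.0+158.8)/2 × 0.5 = 56.95
  [0.75→2.75]: (158.8+217.9)/2 × 2 = 376.7
  [2.75→5.75]: (217.9+127.7)/2 × 3 = 518.4
  [5.75→11.75]: (127.7+32.0)/2 × 6 = 479.1
  [11.75→15.75]: (32.0+12.5)/2 × 4 = 89.0
  Sum = 1528.775 µg/L·h
Tail: C_last/k_e = 12.5/0.235 = 53.191
AUC_0→∞ (intramuscular injection) = 1528.775 + 53.191 = 1581.966 µg/L·h
F = (AUC_ev/D_ev)/(AUC_iv/D_iv) = (1581.966/600)/(1550/150) = 2.63661/10.3333 = 0.2552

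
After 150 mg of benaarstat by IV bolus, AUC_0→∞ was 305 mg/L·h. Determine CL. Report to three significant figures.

CL = 0.492 L/h

CL = Dose_iv / AUC_0→∞
   = 150 / 305 = 0.491803 L/h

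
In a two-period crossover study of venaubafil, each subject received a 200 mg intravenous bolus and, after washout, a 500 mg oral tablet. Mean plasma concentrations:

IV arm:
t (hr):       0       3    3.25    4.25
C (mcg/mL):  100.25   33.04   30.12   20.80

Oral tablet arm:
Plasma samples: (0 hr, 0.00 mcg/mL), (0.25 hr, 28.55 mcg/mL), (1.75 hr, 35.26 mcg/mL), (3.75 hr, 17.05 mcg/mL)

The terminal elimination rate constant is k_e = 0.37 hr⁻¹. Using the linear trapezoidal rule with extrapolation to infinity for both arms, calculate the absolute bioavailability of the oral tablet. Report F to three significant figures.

Trapezoidal AUC_0→4.25 (IV):
  [0→3]: (100.25+33.04)/2 × 3 = 199.935
  [3→3.25]: (33.04+30.12)/2 × 0.25 = 7.895
  [3.25→4.25]: (30.12+20.80)/2 × 1 = 25.46
  Sum = 233.29 mcg/mL·hr
IV tail: 20.80/0.37 = 56.216; AUC_iv,0→∞ = 233.29 + 56.216 = 289.506 mcg/mL·hr
Trapezoidal AUC_0→3.75 (oral tablet):
  [0→0.25]: (0.00+28.55)/2 × 0.25 = 3.56875
  [0.25→1.75]: (28.55+35.26)/2 × 1.5 = 47.8575
  [1.75→3.75]: (35.26+17.05)/2 × 2 = 52.31
  Sum = 103.73625 mcg/mL·hr
oral tablet tail: 17.05/0.37 = 46.081; AUC_ev,0→∞ = 103.73625 + 46.081 = 149.81725 mcg/mL·hr
F = (AUC_ev/D_ev)/(AUC_iv/D_iv) = (149.81725/500)/(289.506/200) = 0.2996345/1.44753 = 0.2070

F = 0.207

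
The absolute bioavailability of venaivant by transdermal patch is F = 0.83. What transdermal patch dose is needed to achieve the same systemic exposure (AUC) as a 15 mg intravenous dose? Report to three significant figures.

D_transdermal = 18.1 mg

For equal systemic exposure: F × D_ev = D_iv
D_ev = D_iv / F = 15 / 0.83 = 18.0723 mg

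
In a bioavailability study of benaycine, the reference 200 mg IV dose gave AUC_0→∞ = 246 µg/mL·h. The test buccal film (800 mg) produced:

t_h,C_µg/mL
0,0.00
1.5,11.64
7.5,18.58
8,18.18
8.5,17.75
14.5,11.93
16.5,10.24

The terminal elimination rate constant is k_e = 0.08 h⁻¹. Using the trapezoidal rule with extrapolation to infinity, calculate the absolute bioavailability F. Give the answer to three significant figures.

Trapezoidal AUC_0→16.5 (buccal film):
  [0→1.5]: (0.00+11.64)/2 × 1.5 = 8.73
  [1.5→7.5]: (11.64+18.58)/2 × 6 = 90.66
  [7.5→8]: (18.58+18.18)/2 × 0.5 = 9.19
  [8→8.5]: (18.18+17.75)/2 × 0.5 = 8.9825
  [8.5→14.5]: (17.75+11.93)/2 × 6 = 89.04
  [14.5→16.5]: (11.93+10.24)/2 × 2 = 22.17
  Sum = 228.7725 µg/mL·h
Tail: C_last/k_e = 10.24/0.08 = 128.000
AUC_0→∞ (buccal film) = 228.7725 + 128.000 = 356.7725 µg/mL·h
F = (AUC_ev/D_ev)/(AUC_iv/D_iv) = (356.7725/800)/(246/200) = 0.445966/1.23 = 0.3626

F = 0.363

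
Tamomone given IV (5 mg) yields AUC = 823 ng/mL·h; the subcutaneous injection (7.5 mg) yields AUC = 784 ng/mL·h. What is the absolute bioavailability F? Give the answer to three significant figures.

F = (AUC_ev / D_ev) / (AUC_iv / D_iv)
  = (784/7.5) / (823/5)
  = 104.533 / 164.6 = 0.6351

F = 0.635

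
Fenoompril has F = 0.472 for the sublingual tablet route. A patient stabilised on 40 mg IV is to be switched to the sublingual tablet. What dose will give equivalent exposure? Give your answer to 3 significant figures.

D_sublingual = 84.7 mg

For equal systemic exposure: F × D_ev = D_iv
D_ev = D_iv / F = 40 / 0.472 = 84.7458 mg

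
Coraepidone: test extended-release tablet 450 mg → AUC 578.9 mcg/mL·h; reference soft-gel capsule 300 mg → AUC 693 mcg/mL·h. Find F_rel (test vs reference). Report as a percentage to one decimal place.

F_rel = 55.7%

F_rel = (AUC_test/D_test) / (AUC_ref/D_ref)
      = (578.9/450) / (693/300)
      = 1.28644 / 2.31 = 0.5569 = 55.69%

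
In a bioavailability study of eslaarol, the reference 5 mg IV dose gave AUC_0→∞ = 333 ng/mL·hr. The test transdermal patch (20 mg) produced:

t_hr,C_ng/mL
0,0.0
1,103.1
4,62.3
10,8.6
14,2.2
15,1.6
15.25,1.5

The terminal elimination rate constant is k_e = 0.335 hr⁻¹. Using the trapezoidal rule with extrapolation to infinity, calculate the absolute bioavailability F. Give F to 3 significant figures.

F = 0.406

Trapezoidal AUC_0→15.25 (transdermal patch):
  [0→1]: (0.0+103.1)/2 × 1 = 51.55
  [1→4]: (103.1+62.3)/2 × 3 = 248.1
  [4→10]: (62.3+8.6)/2 × 6 = 212.7
  [10→14]: (8.6+2.2)/2 × 4 = 21.6
  [14→15]: (2.2+1.6)/2 × 1 = 1.9
  [15→15.25]: (1.6+1.5)/2 × 0.25 = 0.3875
  Sum = 536.2375 ng/mL·hr
Tail: C_last/k_e = 1.5/0.335 = 4.478
AUC_0→∞ (transdermal patch) = 536.2375 + 4.478 = 540.7155 ng/mL·hr
F = (AUC_ev/D_ev)/(AUC_iv/D_iv) = (540.7155/20)/(333/5) = 27.035775/66.6 = 0.4059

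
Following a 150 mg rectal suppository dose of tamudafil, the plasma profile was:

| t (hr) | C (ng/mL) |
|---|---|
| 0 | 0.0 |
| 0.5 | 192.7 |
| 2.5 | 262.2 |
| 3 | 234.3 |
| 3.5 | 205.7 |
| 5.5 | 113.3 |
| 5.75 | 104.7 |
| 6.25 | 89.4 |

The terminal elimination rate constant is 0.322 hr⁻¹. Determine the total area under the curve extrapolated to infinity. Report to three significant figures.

AUC = 1410 ng/mL·hr

Trapezoidal AUC_0→6.25:
  [0→0.5]: (0.0+192.7)/2 × 0.5 = 48.175
  [0.5→2.5]: (192.7+262.2)/2 × 2 = 454.9
  [2.5→3]: (262.2+234.3)/2 × 0.5 = 124.125
  [3→3.5]: (234.3+205.7)/2 × 0.5 = 110.0
  [3.5→5.5]: (205.7+113.3)/2 × 2 = 319.0
  [5.5→5.75]: (113.3+104.7)/2 × 0.25 = 27.25
  [5.75→6.25]: (104.7+89.4)/2 × 0.5 = 48.525
  Sum = 1131.975 ng/mL·hr
Extrapolated tail: C_last / k_e = 89.4 / 0.322 = 277.640
AUC_0→∞ = 1131.975 + 277.640 = 1409.615 ng/mL·hr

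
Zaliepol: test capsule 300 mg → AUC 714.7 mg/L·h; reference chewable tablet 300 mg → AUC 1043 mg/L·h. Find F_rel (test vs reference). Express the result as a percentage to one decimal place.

F_rel = 68.5%

F_rel = (AUC_test/D_test) / (AUC_ref/D_ref)
      = (714.7/300) / (1043/300)
      = 2.38233 / 3.47667 = 0.6852 = 68.52%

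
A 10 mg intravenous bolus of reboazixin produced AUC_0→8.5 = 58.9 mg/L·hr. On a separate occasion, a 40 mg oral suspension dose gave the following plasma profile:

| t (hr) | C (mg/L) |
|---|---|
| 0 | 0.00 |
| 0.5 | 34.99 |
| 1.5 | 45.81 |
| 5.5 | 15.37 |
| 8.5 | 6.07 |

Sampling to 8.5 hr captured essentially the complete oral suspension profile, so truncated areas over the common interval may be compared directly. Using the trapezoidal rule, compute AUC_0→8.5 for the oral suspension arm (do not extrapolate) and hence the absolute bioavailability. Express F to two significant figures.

F = 0.86

Trapezoidal AUC_0→8.5 (oral suspension):
  [0→0.5]: (0.00+34.99)/2 × 0.5 = 8.7475
  [0.5→1.5]: (34.99+45.81)/2 × 1 = 40.4
  [1.5→5.5]: (45.81+15.37)/2 × 4 = 122.36
  [5.5→8.5]: (15.37+6.07)/2 × 3 = 32.16
  Sum = 203.6675 mg/L·hr
F = (AUC_ev/D_ev)/(AUC_iv/D_iv) = (203.6675/40)/(58.9/10) = 5.0916875/5.89 = 0.8645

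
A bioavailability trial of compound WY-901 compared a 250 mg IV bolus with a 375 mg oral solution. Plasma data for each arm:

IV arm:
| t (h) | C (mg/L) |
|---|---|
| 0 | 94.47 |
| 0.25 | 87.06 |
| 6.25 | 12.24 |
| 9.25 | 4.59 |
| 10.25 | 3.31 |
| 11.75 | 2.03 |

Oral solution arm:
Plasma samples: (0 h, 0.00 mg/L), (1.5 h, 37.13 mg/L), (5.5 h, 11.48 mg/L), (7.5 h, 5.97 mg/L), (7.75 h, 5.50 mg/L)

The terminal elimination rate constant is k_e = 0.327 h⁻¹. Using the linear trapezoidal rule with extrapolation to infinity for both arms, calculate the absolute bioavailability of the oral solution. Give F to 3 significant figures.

F = 0.298

Trapezoidal AUC_0→11.75 (IV):
  [0→0.25]: (94.47+87.06)/2 × 0.25 = 22.69125
  [0.25→6.25]: (87.06+12.24)/2 × 6 = 297.9
  [6.25→9.25]: (12.24+4.59)/2 × 3 = 25.245
  [9.25→10.25]: (4.59+3.31)/2 × 1 = 3.95
  [10.25→11.75]: (3.31+2.03)/2 × 1.5 = 4.005
  Sum = 353.79125 mg/L·h
IV tail: 2.03/0.327 = 6.208; AUC_iv,0→∞ = 353.79125 + 6.208 = 359.99925 mg/L·h
Trapezoidal AUC_0→7.75 (oral solution):
  [0→1.5]: (0.00+37.13)/2 × 1.5 = 27.8475
  [1.5→5.5]: (37.13+11.48)/2 × 4 = 97.22
  [5.5→7.5]: (11.48+5.97)/2 × 2 = 17.45
  [7.5→7.75]: (5.97+5.50)/2 × 0.25 = 1.43375
  Sum = 143.95125 mg/L·h
oral solution tail: 5.50/0.327 = 16.820; AUC_ev,0→∞ = 143.95125 + 16.820 = 160.77125 mg/L·h
F = (AUC_ev/D_ev)/(AUC_iv/D_iv) = (160.77125/375)/(359.99925/250) = 0.428723/1.439997 = 0.2977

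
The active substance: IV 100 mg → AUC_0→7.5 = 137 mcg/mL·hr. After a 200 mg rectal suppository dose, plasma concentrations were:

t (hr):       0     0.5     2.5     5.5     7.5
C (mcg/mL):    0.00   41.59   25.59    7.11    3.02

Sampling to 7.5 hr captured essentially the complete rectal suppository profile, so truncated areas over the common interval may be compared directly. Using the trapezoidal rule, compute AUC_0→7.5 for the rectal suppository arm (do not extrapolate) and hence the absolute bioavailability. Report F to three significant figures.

F = 0.499

Trapezoidal AUC_0→7.5 (rectal suppository):
  [0→0.5]: (0.00+41.59)/2 × 0.5 = 10.3975
  [0.5→2.5]: (41.59+25.59)/2 × 2 = 67.18
  [2.5→5.5]: (25.59+7.11)/2 × 3 = 49.05
  [5.5→7.5]: (7.11+3.02)/2 × 2 = 10.13
  Sum = 136.7575 mcg/mL·hr
F = (AUC_ev/D_ev)/(AUC_iv/D_iv) = (136.7575/200)/(137/100) = 0.6837875/1.37 = 0.4991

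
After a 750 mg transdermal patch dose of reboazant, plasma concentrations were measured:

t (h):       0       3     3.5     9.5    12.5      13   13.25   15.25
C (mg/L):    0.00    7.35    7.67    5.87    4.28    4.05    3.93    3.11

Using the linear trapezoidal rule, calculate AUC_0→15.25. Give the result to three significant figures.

AUC = 80.7 mg/L·h

Trapezoidal AUC_0→15.25:
  [0→3]: (0.00+7.35)/2 × 3 = 11.025
  [3→3.5]: (7.35+7.67)/2 × 0.5 = 3.755
  [3.5→9.5]: (7.67+5.87)/2 × 6 = 40.62
  [9.5→12.5]: (5.87+4.28)/2 × 3 = 15.225
  [12.5→13]: (4.28+4.05)/2 × 0.5 = 2.0825
  [13→13.25]: (4.05+3.93)/2 × 0.25 = 0.9975
  [13.25→15.25]: (3.93+3.11)/2 × 2 = 7.04
  Sum = 80.745 mg/L·h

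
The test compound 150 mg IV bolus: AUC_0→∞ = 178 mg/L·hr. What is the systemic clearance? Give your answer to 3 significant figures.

CL = Dose_iv / AUC_0→∞
   = 150 / 178 = 0.842697 L/hr

CL = 0.843 L/hr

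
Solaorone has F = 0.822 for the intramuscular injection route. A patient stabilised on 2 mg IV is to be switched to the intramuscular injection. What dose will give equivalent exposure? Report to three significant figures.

D_intramuscular = 2.43 mg

For equal systemic exposure: F × D_ev = D_iv
D_ev = D_iv / F = 2 / 0.822 = 2.43309 mg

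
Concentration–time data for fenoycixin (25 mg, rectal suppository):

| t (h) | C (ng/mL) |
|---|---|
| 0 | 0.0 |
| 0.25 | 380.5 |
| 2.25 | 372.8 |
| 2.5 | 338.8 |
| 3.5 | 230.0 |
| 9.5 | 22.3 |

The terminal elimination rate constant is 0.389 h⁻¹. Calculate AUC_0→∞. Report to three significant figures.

Trapezoidal AUC_0→9.5:
  [0→0.25]: (0.0+380.5)/2 × 0.25 = 47.5625
  [0.25→2.25]: (380.5+372.8)/2 × 2 = 753.3
  [2.25→2.5]: (372.8+338.8)/2 × 0.25 = 88.95
  [2.5→3.5]: (338.8+230.0)/2 × 1 = 284.4
  [3.5→9.5]: (230.0+22.3)/2 × 6 = 756.9
  Sum = 1931.1125 ng/mL·h
Extrapolated tail: C_last / k_e = 22.3 / 0.389 = 57.326
AUC_0→∞ = 1931.1125 + 57.326 = 1988.4385 ng/mL·h

AUC = 1990 ng/mL·h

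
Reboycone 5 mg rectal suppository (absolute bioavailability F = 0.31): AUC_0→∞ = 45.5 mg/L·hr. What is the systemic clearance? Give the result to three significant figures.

CL = 0.0341 L/hr

CL = F × Dose / AUC_0→∞
   = 0.31 × 5 / 45.5 = 0.0340659 L/hr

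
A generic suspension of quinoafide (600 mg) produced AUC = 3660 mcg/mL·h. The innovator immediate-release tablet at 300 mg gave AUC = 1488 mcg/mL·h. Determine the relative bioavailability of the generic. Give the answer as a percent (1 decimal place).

F_rel = (AUC_test/D_test) / (AUC_ref/D_ref)
      = (3660/600) / (1488/300)
      = 6.1 / 4.96 = 1.2298 = 122.98%

F_rel = 123.0%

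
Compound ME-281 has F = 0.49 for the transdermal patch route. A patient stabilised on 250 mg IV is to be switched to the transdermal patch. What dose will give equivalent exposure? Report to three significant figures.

D_transdermal = 510 mg

For equal systemic exposure: F × D_ev = D_iv
D_ev = D_iv / F = 250 / 0.49 = 510.204 mg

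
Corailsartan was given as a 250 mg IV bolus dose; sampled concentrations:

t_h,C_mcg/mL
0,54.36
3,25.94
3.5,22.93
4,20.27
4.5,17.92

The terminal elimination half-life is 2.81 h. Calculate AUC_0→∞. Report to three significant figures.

Trapezoidal AUC_0→4.5:
  [0→3]: (54.36+25.94)/2 × 3 = 120.45
  [3→3.5]: (25.94+22.93)/2 × 0.5 = 12.2175
  [3.5→4]: (22.93+20.27)/2 × 0.5 = 10.8
  [4→4.5]: (20.27+17.92)/2 × 0.5 = 9.5475
  Sum = 153.015 mcg/mL·h
k_e = ln2 / t½ = 0.693147 / 2.81 = 0.2467 h^-1
Extrapolated tail: C_last / k_e = 17.92 / 0.2467 = 72.639
AUC_0→∞ = 153.015 + 72.639 = 225.654 mcg/mL·h

AUC = 226 mcg/mL·h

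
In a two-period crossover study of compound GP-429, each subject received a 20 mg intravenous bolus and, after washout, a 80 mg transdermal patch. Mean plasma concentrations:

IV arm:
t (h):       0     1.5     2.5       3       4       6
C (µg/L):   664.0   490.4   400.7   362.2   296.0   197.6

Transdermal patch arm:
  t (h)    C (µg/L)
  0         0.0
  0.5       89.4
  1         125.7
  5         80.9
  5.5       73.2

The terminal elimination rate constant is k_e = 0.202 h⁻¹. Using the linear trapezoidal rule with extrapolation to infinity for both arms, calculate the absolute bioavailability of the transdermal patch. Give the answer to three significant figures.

F = 0.0674

Trapezoidal AUC_0→6 (IV):
  [0→1.5]: (664.0+490.4)/2 × 1.5 = 865.8
  [1.5→2.5]: (490.4+400.7)/2 × 1 = 445.55
  [2.5→3]: (400.7+362.2)/2 × 0.5 = 190.725
  [3→4]: (362.2+296.0)/2 × 1 = 329.1
  [4→6]: (296.0+197.6)/2 × 2 = 493.6
  Sum = 2324.775 µg/L·h
IV tail: 197.6/0.202 = 978.218; AUC_iv,0→∞ = 2324.775 + 978.218 = 3302.993 µg/L·h
Trapezoidal AUC_0→5.5 (transdermal patch):
  [0→0.5]: (0.0+89.4)/2 × 0.5 = 22.35
  [0.5→1]: (89.4+125.7)/2 × 0.5 = 53.775
  [1→5]: (125.7+80.9)/2 × 4 = 413.2
  [5→5.5]: (80.9+73.2)/2 × 0.5 = 38.525
  Sum = 527.85 µg/L·h
transdermal patch tail: 73.2/0.202 = 362.376; AUC_ev,0→∞ = 527.85 + 362.376 = 890.226 µg/L·h
F = (AUC_ev/D_ev)/(AUC_iv/D_iv) = (890.226/80)/(3302.993/20) = 11.127825/165.14965 = 0.0674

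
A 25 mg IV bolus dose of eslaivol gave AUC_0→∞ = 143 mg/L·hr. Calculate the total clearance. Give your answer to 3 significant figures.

CL = 0.175 L/hr

CL = Dose_iv / AUC_0→∞
   = 25 / 143 = 0.174825 L/hr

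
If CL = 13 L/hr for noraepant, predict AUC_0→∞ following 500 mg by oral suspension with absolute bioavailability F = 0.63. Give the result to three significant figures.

AUC_0→∞ = F × Dose / CL
        = 0.63 × 500 / 13 = 24.2308 mg/L·hr

AUC = 24.2 mg/L·hr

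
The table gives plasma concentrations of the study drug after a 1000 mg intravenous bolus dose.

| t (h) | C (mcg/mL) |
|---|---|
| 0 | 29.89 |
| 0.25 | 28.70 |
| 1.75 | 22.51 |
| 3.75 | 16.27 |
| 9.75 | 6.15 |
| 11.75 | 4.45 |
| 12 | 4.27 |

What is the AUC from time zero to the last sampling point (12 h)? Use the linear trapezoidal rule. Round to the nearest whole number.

AUC = 163 mcg/mL·h

Trapezoidal AUC_0→12:
  [0→0.25]: (29.89+28.70)/2 × 0.25 = 7.32375
  [0.25→1.75]: (28.70+22.51)/2 × 1.5 = 38.4075
  [1.75→3.75]: (22.51+16.27)/2 × 2 = 38.78
  [3.75→9.75]: (16.27+6.15)/2 × 6 = 67.26
  [9.75→11.75]: (6.15+4.45)/2 × 2 = 10.6
  [11.75→12]: (4.45+4.27)/2 × 0.25 = 1.09
  Sum = 163.46125 mcg/mL·h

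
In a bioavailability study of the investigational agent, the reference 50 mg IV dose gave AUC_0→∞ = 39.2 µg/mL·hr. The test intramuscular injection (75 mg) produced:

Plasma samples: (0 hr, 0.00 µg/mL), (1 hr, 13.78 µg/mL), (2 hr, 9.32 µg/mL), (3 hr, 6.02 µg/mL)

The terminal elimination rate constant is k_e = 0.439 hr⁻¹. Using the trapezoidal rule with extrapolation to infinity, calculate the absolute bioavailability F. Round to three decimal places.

Trapezoidal AUC_0→3 (intramuscular injection):
  [0→1]: (0.00+13.78)/2 × 1 = 6.89
  [1→2]: (13.78+9.32)/2 × 1 = 11.55
  [2→3]: (9.32+6.02)/2 × 1 = 7.67
  Sum = 26.11 µg/mL·hr
Tail: C_last/k_e = 6.02/0.439 = 13.713
AUC_0→∞ (intramuscular injection) = 26.11 + 13.713 = 39.823 µg/mL·hr
F = (AUC_ev/D_ev)/(AUC_iv/D_iv) = (39.823/75)/(39.2/50) = 0.530973/0.784 = 0.6773

F = 0.677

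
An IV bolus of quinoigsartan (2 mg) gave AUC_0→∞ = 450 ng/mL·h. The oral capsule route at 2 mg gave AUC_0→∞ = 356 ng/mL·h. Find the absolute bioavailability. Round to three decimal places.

F = (AUC_ev / D_ev) / (AUC_iv / D_iv)
  = (356/2) / (450/2)
  = 178 / 225 = 0.7911

F = 0.791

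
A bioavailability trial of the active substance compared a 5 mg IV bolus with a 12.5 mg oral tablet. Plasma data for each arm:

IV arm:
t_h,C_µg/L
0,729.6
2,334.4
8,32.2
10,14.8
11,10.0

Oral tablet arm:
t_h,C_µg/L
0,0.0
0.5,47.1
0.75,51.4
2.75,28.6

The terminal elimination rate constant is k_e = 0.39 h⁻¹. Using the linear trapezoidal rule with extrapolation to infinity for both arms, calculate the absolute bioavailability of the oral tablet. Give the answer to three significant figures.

Trapezoidal AUC_0→11 (IV):
  [0→2]: (729.6+334.4)/2 × 2 = 1064.0
  [2→8]: (334.4+32.2)/2 × 6 = 1099.8
  [8→10]: (32.2+14.8)/2 × 2 = 47.0
  [10→11]: (14.8+10.0)/2 × 1 = 12.4
  Sum = 2223.2 µg/L·h
IV tail: 10.0/0.39 = 25.641; AUC_iv,0→∞ = 2223.2 + 25.641 = 2248.841 µg/L·h
Trapezoidal AUC_0→2.75 (oral tablet):
  [0→0.5]: (0.0+47.1)/2 × 0.5 = 11.775
  [0.5→0.75]: (47.1+51.4)/2 × 0.25 = 12.3125
  [0.75→2.75]: (51.4+28.6)/2 × 2 = 80.0
  Sum = 104.0875 µg/L·h
oral tablet tail: 28.6/0.39 = 73.333; AUC_ev,0→∞ = 104.0875 + 73.333 = 177.4205 µg/L·h
F = (AUC_ev/D_ev)/(AUC_iv/D_iv) = (177.4205/12.5)/(2248.841/5) = 14.19364/449.7682 = 0.0316

F = 0.0316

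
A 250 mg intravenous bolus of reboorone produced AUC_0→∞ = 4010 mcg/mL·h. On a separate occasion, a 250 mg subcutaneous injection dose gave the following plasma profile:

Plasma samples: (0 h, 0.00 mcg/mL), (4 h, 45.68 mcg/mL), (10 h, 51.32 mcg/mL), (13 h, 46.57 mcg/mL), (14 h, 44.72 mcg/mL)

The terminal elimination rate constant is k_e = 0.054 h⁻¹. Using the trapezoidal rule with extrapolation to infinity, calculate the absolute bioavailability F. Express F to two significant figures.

Trapezoidal AUC_0→14 (subcutaneous injection):
  [0→4]: (0.00+45.68)/2 × 4 = 91.36
  [4→10]: (45.68+51.32)/2 × 6 = 291.0
  [10→13]: (51.32+46.57)/2 × 3 = 146.835
  [13→14]: (46.57+44.72)/2 × 1 = 45.645
  Sum = 574.84 mcg/mL·h
Tail: C_last/k_e = 44.72/0.054 = 828.148
AUC_0→∞ (subcutaneous injection) = 574.84 + 828.148 = 1402.988 mcg/mL·h
F = (AUC_ev/D_ev)/(AUC_iv/D_iv) = (1402.988/250)/(4010/250) = 5.611952/16.04 = 0.3499

F = 0.35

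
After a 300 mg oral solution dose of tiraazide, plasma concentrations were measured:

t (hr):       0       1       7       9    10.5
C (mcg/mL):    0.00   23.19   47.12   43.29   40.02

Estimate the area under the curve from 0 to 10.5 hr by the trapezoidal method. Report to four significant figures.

AUC = 375.4 mcg/mL·hr

Trapezoidal AUC_0→10.5:
  [0→1]: (0.00+23.19)/2 × 1 = 11.595
  [1→7]: (23.19+47.12)/2 × 6 = 210.93
  [7→9]: (47.12+43.29)/2 × 2 = 90.41
  [9→10.5]: (43.29+40.02)/2 × 1.5 = 62.4825
  Sum = 375.4175 mcg/mL·hr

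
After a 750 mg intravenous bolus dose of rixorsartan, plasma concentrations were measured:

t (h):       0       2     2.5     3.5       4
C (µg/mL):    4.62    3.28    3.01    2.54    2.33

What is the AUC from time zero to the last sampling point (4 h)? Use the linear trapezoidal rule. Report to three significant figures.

Trapezoidal AUC_0→4:
  [0→2]: (4.62+3.28)/2 × 2 = 7.9
  [2→2.5]: (3.28+3.01)/2 × 0.5 = 1.5725
  [2.5→3.5]: (3.01+2.54)/2 × 1 = 2.775
  [3.5→4]: (2.54+2.33)/2 × 0.5 = 1.2175
  Sum = 13.465 µg/mL·h

AUC = 13.5 µg/mL·h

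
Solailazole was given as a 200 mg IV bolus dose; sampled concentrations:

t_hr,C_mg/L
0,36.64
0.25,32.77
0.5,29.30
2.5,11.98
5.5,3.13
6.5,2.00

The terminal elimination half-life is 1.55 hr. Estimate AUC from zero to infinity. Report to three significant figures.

Trapezoidal AUC_0→6.5:
  [0→0.25]: (36.64+32.77)/2 × 0.25 = 8.67625
  [0.25→0.5]: (32.77+29.30)/2 × 0.25 = 7.75875
  [0.5→2.5]: (29.30+11.98)/2 × 2 = 41.28
  [2.5→5.5]: (11.98+3.13)/2 × 3 = 22.665
  [5.5→6.5]: (3.13+2.00)/2 × 1 = 2.565
  Sum = 82.945 mg/L·hr
k_e = ln2 / t½ = 0.693147 / 1.55 = 0.4472 hr^-1
Extrapolated tail: C_last / k_e = 2.00 / 0.4472 = 4.472
AUC_0→∞ = 82.945 + 4.472 = 87.417 mg/L·hr

AUC = 87.4 mg/L·hr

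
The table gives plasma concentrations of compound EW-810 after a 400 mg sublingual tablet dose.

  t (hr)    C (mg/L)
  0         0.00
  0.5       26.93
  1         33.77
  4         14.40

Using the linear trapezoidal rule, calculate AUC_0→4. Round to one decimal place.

Trapezoidal AUC_0→4:
  [0→0.5]: (0.00+26.93)/2 × 0.5 = 6.7325
  [0.5→1]: (26.93+33.77)/2 × 0.5 = 15.175
  [1→4]: (33.77+14.40)/2 × 3 = 72.255
  Sum = 94.1625 mg/L·hr

AUC = 94.2 mg/L·hr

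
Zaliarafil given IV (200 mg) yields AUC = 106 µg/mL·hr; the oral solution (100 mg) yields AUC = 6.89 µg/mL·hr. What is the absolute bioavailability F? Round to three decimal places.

F = 0.130

F = (AUC_ev / D_ev) / (AUC_iv / D_iv)
  = (6.89/100) / (106/200)
  = 0.0689 / 0.53 = 0.1300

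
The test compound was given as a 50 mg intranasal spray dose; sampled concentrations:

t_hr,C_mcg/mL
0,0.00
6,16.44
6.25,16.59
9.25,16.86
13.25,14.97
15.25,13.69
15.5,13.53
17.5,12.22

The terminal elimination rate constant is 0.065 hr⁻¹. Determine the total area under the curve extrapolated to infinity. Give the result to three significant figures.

AUC = 413 mcg/mL·hr

Trapezoidal AUC_0→17.5:
  [0→6]: (0.00+16.44)/2 × 6 = 49.32
  [6→6.25]: (16.44+16.59)/2 × 0.25 = 4.12875
  [6.25→9.25]: (16.59+16.86)/2 × 3 = 50.175
  [9.25→13.25]: (16.86+14.97)/2 × 4 = 63.66
  [13.25→15.25]: (14.97+13.69)/2 × 2 = 28.66
  [15.25→15.5]: (13.69+13.53)/2 × 0.25 = 3.4025
  [15.5→17.5]: (13.53+12.22)/2 × 2 = 25.75
  Sum = 225.09625 mcg/mL·hr
Extrapolated tail: C_last / k_e = 12.22 / 0.065 = 188.000
AUC_0→∞ = 225.09625 + 188.000 = 413.09625 mcg/mL·hr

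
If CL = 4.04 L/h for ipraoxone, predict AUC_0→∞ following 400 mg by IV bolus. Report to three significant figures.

AUC_0→∞ = Dose_iv / CL
        = 400 / 4.04 = 99.0099 mg/L·h

AUC = 99.0 mg/L·h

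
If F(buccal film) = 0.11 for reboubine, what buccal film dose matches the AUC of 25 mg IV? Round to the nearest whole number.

For equal systemic exposure: F × D_ev = D_iv
D_ev = D_iv / F = 25 / 0.11 = 227.273 mg

D_buccal = 227 mg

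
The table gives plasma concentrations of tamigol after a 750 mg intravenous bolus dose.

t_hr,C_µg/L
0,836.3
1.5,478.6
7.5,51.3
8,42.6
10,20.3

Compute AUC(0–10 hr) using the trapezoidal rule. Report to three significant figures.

Trapezoidal AUC_0→10:
  [0→1.5]: (836.3+478.6)/2 × 1.5 = 986.175
  [1.5→7.5]: (478.6+51.3)/2 × 6 = 1589.7
  [7.5→8]: (51.3+42.6)/2 × 0.5 = 23.475
  [8→10]: (42.6+20.3)/2 × 2 = 62.9
  Sum = 2662.25 µg/L·hr

AUC = 2660 µg/L·hr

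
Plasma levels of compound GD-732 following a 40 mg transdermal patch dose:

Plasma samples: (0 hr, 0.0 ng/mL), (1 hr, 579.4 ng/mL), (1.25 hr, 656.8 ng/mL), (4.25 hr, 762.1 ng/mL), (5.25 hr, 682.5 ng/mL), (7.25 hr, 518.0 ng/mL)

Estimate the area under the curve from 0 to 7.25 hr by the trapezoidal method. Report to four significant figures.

AUC = 4495 ng/mL·hr

Trapezoidal AUC_0→7.25:
  [0→1]: (0.0+579.4)/2 × 1 = 289.7
  [1→1.25]: (579.4+656.8)/2 × 0.25 = 154.525
  [1.25→4.25]: (656.8+762.1)/2 × 3 = 2128.35
  [4.25→5.25]: (762.1+682.5)/2 × 1 = 722.3
  [5.25→7.25]: (682.5+518.0)/2 × 2 = 1200.5
  Sum = 4495.375 ng/mL·hr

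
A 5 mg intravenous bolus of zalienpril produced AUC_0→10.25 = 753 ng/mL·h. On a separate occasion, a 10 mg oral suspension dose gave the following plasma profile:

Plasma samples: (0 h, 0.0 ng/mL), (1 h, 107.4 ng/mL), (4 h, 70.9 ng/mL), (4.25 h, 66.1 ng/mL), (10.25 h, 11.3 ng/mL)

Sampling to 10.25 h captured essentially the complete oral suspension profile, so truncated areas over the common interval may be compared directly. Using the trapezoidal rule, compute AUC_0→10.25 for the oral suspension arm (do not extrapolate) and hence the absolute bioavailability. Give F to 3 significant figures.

Trapezoidal AUC_0→10.25 (oral suspension):
  [0→1]: (0.0+107.4)/2 × 1 = 53.7
  [1→4]: (107.4+70.9)/2 × 3 = 267.45
  [4→4.25]: (70.9+66.1)/2 × 0.25 = 17.125
  [4.25→10.25]: (66.1+11.3)/2 × 6 = 232.2
  Sum = 570.475 ng/mL·h
F = (AUC_ev/D_ev)/(AUC_iv/D_iv) = (570.475/10)/(753/5) = 57.0475/150.6 = 0.3788

F = 0.379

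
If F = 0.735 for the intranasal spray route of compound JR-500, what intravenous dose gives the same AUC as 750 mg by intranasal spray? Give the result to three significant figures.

D_iv = 551 mg

Systemic exposure from an extravascular dose = F × D_ev, so the equivalent IV dose is F × D_ev.
D_iv = F × D_ev = 0.735 × 750 = 551.25 mg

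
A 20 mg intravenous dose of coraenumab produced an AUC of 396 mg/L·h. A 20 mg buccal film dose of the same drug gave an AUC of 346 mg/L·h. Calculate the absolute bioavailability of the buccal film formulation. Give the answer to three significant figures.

F = (AUC_ev / D_ev) / (AUC_iv / D_iv)
  = (346/20) / (396/20)
  = 17.3 / 19.8 = 0.8737

F = 0.874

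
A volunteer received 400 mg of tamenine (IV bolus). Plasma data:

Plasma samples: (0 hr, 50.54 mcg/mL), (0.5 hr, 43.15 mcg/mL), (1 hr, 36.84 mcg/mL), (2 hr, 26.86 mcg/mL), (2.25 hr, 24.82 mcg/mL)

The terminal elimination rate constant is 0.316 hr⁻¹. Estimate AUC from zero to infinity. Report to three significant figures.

Trapezoidal AUC_0→2.25:
  [0→0.5]: (50.54+43.15)/2 × 0.5 = 23.4225
  [0.5→1]: (43.15+36.84)/2 × 0.5 = 19.9975
  [1→2]: (36.84+26.86)/2 × 1 = 31.85
  [2→2.25]: (26.86+24.82)/2 × 0.25 = 6.46
  Sum = 81.73 mcg/mL·hr
Extrapolated tail: C_last / k_e = 24.82 / 0.316 = 78.544
AUC_0→∞ = 81.73 + 78.544 = 160.274 mcg/mL·hr

AUC = 160 mcg/mL·hr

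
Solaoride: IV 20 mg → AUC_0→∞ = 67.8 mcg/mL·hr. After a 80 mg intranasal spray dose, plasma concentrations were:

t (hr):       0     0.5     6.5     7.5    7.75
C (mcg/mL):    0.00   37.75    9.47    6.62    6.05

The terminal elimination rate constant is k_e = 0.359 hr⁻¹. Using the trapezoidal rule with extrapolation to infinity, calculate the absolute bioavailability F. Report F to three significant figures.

F = 0.655

Trapezoidal AUC_0→7.75 (intranasal spray):
  [0→0.5]: (0.00+37.75)/2 × 0.5 = 9.4375
  [0.5→6.5]: (37.75+9.47)/2 × 6 = 141.66
  [6.5→7.5]: (9.47+6.62)/2 × 1 = 8.045
  [7.5→7.75]: (6.62+6.05)/2 × 0.25 = 1.58375
  Sum = 160.72625 mcg/mL·hr
Tail: C_last/k_e = 6.05/0.359 = 16.852
AUC_0→∞ (intranasal spray) = 160.72625 + 16.852 = 177.57825 mcg/mL·hr
F = (AUC_ev/D_ev)/(AUC_iv/D_iv) = (177.57825/80)/(67.8/20) = 2.21973/3.39 = 0.6548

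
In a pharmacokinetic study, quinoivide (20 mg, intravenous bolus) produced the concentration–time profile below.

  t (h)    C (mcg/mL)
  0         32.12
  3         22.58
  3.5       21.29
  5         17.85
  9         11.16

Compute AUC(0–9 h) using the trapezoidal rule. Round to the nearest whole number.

Trapezoidal AUC_0→9:
  [0→3]: (32.12+22.58)/2 × 3 = 82.05
  [3→3.5]: (22.58+21.29)/2 × 0.5 = 10.9675
  [3.5→5]: (21.29+17.85)/2 × 1.5 = 29.355
  [5→9]: (17.85+11.16)/2 × 4 = 58.02
  Sum = 180.3925 mcg/mL·h

AUC = 180 mcg/mL·h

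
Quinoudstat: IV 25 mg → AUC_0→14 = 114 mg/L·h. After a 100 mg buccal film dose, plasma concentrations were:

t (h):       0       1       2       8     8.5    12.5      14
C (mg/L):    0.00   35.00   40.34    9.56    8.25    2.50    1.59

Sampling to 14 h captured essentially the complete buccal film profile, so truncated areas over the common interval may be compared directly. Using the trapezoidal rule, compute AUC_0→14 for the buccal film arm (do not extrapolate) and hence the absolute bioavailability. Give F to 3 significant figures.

F = 0.513

Trapezoidal AUC_0→14 (buccal film):
  [0→1]: (0.00+35.00)/2 × 1 = 17.5
  [1→2]: (35.00+40.34)/2 × 1 = 37.67
  [2→8]: (40.34+9.56)/2 × 6 = 149.7
  [8→8.5]: (9.56+8.25)/2 × 0.5 = 4.4525
  [8.5→12.5]: (8.25+2.50)/2 × 4 = 21.5
  [12.5→14]: (2.50+1.59)/2 × 1.5 = 3.0675
  Sum = 233.89 mg/L·h
F = (AUC_ev/D_ev)/(AUC_iv/D_iv) = (233.89/100)/(114/25) = 2.3389/4.56 = 0.5129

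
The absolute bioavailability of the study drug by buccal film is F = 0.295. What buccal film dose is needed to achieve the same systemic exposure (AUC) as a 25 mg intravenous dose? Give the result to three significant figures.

D_buccal = 84.7 mg

For equal systemic exposure: F × D_ev = D_iv
D_ev = D_iv / F = 25 / 0.295 = 84.7458 mg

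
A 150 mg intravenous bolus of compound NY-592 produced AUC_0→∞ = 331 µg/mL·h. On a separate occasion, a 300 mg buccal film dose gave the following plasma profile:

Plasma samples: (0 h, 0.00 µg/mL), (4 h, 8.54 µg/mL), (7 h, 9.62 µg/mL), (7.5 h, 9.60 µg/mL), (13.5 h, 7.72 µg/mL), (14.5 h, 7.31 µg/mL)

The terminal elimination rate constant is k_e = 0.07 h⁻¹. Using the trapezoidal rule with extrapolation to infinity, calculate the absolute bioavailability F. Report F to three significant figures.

Trapezoidal AUC_0→14.5 (buccal film):
  [0→4]: (0.00+8.54)/2 × 4 = 17.08
  [4→7]: (8.54+9.62)/2 × 3 = 27.24
  [7→7.5]: (9.62+9.60)/2 × 0.5 = 4.805
  [7.5→13.5]: (9.60+7.72)/2 × 6 = 51.96
  [13.5→14.5]: (7.72+7.31)/2 × 1 = 7.515
  Sum = 108.6 µg/mL·h
Tail: C_last/k_e = 7.31/0.07 = 104.429
AUC_0→∞ (buccal film) = 108.6 + 104.429 = 213.029 µg/mL·h
F = (AUC_ev/D_ev)/(AUC_iv/D_iv) = (213.029/300)/(331/150) = 0.710097/2.20667 = 0.3218

F = 0.322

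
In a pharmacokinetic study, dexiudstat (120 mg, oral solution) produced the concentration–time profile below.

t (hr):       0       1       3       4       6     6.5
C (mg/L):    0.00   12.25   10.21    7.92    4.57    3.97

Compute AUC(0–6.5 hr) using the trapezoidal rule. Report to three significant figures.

AUC = 52.3 mg/L·hr

Trapezoidal AUC_0→6.5:
  [0→1]: (0.00+12.25)/2 × 1 = 6.125
  [1→3]: (12.25+10.21)/2 × 2 = 22.46
  [3→4]: (10.21+7.92)/2 × 1 = 9.065
  [4→6]: (7.92+4.57)/2 × 2 = 12.49
  [6→6.5]: (4.57+3.97)/2 × 0.5 = 2.135
  Sum = 52.275 mg/L·hr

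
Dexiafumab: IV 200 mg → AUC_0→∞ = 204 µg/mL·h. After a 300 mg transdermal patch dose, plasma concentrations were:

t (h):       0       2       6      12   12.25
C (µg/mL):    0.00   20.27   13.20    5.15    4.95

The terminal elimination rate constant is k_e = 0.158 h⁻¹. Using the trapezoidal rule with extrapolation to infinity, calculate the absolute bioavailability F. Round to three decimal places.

Trapezoidal AUC_0→12.25 (transdermal patch):
  [0→2]: (0.00+20.27)/2 × 2 = 20.27
  [2→6]: (20.27+13.20)/2 × 4 = 66.94
  [6→12]: (13.20+5.15)/2 × 6 = 55.05
  [12→12.25]: (5.15+4.95)/2 × 0.25 = 1.2625
  Sum = 143.5225 µg/mL·h
Tail: C_last/k_e = 4.95/0.158 = 31.329
AUC_0→∞ (transdermal patch) = 143.5225 + 31.329 = 174.8515 µg/mL·h
F = (AUC_ev/D_ev)/(AUC_iv/D_iv) = (174.8515/300)/(204/200) = 0.582838/1.02 = 0.5714

F = 0.571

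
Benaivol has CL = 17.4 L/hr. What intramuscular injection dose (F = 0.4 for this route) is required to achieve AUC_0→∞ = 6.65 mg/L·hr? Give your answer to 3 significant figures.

Dose = 289 mg

Dose = CL × AUC_0→∞ / F
     = 17.4 × 6.65 / 0.4 = 289.275 mg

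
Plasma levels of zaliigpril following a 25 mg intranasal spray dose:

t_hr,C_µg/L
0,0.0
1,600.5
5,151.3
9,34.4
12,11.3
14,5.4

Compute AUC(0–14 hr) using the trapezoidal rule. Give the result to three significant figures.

AUC = 2260 µg/L·hr

Trapezoidal AUC_0→14:
  [0→1]: (0.0+600.5)/2 × 1 = 300.25
  [1→5]: (600.5+151.3)/2 × 4 = 1503.6
  [5→9]: (151.3+34.4)/2 × 4 = 371.4
  [9→12]: (34.4+11.3)/2 × 3 = 68.55
  [12→14]: (11.3+5.4)/2 × 2 = 16.7
  Sum = 2260.5 µg/L·hr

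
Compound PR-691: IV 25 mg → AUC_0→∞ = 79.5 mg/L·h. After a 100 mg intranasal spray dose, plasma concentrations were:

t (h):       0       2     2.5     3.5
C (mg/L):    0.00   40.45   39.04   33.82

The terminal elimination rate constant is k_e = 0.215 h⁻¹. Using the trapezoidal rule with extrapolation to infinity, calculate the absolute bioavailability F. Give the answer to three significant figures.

Trapezoidal AUC_0→3.5 (intranasal spray):
  [0→2]: (0.00+40.45)/2 × 2 = 40.45
  [2→2.5]: (40.45+39.04)/2 × 0.5 = 19.8725
  [2.5→3.5]: (39.04+33.82)/2 × 1 = 36.43
  Sum = 96.7525 mg/L·h
Tail: C_last/k_e = 33.82/0.215 = 157.302
AUC_0→∞ (intranasal spray) = 96.7525 + 157.302 = 254.0545 mg/L·h
F = (AUC_ev/D_ev)/(AUC_iv/D_iv) = (254.0545/100)/(79.5/25) = 2.540545/3.18 = 0.7989

F = 0.799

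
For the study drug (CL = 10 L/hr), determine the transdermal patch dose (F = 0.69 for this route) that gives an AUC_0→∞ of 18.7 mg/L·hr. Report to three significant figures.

Dose = 271 mg

Dose = CL × AUC_0→∞ / F
     = 10 × 18.7 / 0.69 = 271.014 mg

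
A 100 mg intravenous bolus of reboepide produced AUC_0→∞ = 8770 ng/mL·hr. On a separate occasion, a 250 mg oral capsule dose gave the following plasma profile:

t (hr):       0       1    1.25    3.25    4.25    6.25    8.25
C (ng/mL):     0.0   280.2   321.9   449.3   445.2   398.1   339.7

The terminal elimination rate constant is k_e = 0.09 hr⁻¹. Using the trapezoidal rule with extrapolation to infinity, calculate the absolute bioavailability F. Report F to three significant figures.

Trapezoidal AUC_0→8.25 (oral capsule):
  [0→1]: (0.0+280.2)/2 × 1 = 140.1
  [1→1.25]: (280.2+321.9)/2 × 0.25 = 75.2625
  [1.25→3.25]: (321.9+449.3)/2 × 2 = 771.2
  [3.25→4.25]: (449.3+445.2)/2 × 1 = 447.25
  [4.25→6.25]: (445.2+398.1)/2 × 2 = 843.3
  [6.25→8.25]: (398.1+339.7)/2 × 2 = 737.8
  Sum = 3014.9125 ng/mL·hr
Tail: C_last/k_e = 339.7/0.09 = 3774.444
AUC_0→∞ (oral capsule) = 3014.9125 + 3774.444 = 6789.3565 ng/mL·hr
F = (AUC_ev/D_ev)/(AUC_iv/D_iv) = (6789.3565/250)/(8770/100) = 27.157426/87.7 = 0.3097

F = 0.310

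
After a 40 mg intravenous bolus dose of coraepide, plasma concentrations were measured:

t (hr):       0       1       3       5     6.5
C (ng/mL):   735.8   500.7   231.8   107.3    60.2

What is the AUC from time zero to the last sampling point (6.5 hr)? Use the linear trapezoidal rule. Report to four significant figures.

AUC = 1815 ng/mL·hr

Trapezoidal AUC_0→6.5:
  [0→1]: (735.8+500.7)/2 × 1 = 618.25
  [1→3]: (500.7+231.8)/2 × 2 = 732.5
  [3→5]: (231.8+107.3)/2 × 2 = 339.1
  [5→6.5]: (107.3+60.2)/2 × 1.5 = 125.625
  Sum = 1815.475 ng/mL·hr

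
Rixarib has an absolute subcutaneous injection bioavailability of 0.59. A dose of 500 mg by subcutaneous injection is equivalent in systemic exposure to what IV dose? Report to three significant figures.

D_iv = 295 mg

Systemic exposure from an extravascular dose = F × D_ev, so the equivalent IV dose is F × D_ev.
D_iv = F × D_ev = 0.59 × 500 = 295 mg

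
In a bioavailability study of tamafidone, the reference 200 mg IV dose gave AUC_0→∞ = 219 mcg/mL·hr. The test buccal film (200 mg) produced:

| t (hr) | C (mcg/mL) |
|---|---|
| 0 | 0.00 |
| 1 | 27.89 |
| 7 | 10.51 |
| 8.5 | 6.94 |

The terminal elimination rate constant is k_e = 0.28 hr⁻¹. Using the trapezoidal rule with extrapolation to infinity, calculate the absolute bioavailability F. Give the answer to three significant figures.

F = 0.763

Trapezoidal AUC_0→8.5 (buccal film):
  [0→1]: (0.00+27.89)/2 × 1 = 13.945
  [1→7]: (27.89+10.51)/2 × 6 = 115.2
  [7→8.5]: (10.51+6.94)/2 × 1.5 = 13.0875
  Sum = 142.2325 mcg/mL·hr
Tail: C_last/k_e = 6.94/0.28 = 24.786
AUC_0→∞ (buccal film) = 142.2325 + 24.786 = 167.0185 mcg/mL·hr
F = (AUC_ev/D_ev)/(AUC_iv/D_iv) = (167.0185/200)/(219/200) = 0.8350925/1.095 = 0.7626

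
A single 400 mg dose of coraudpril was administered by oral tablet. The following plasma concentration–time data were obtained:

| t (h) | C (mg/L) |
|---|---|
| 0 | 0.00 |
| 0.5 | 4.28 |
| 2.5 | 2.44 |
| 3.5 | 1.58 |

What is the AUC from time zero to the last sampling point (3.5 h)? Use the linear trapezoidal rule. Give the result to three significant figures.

AUC = 9.80 mg/L·h

Trapezoidal AUC_0→3.5:
  [0→0.5]: (0.00+4.28)/2 × 0.5 = 1.07
  [0.5→2.5]: (4.28+2.44)/2 × 2 = 6.72
  [2.5→3.5]: (2.44+1.58)/2 × 1 = 2.01
  Sum = 9.8 mg/L·h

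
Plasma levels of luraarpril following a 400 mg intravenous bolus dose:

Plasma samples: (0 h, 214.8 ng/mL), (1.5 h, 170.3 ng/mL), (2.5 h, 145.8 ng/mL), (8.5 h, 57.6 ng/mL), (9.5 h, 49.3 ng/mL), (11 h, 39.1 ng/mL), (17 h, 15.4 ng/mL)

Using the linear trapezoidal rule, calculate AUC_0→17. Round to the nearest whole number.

Trapezoidal AUC_0→17:
  [0→1.5]: (214.8+170.3)/2 × 1.5 = 288.825
  [1.5→2.5]: (170.3+145.8)/2 × 1 = 158.05
  [2.5→8.5]: (145.8+57.6)/2 × 6 = 610.2
  [8.5→9.5]: (57.6+49.3)/2 × 1 = 53.45
  [9.5→11]: (49.3+39.1)/2 × 1.5 = 66.3
  [11→17]: (39.1+15.4)/2 × 6 = 163.5
  Sum = 1340.325 ng/mL·h

AUC = 1340 ng/mL·h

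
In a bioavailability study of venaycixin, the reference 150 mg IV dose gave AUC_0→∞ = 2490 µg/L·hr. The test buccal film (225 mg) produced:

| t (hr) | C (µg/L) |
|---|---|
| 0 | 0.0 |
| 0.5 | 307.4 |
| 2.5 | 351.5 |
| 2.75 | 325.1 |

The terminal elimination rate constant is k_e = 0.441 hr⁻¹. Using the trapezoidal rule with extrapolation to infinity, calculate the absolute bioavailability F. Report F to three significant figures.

Trapezoidal AUC_0→2.75 (buccal film):
  [0→0.5]: (0.0+307.4)/2 × 0.5 = 76.85
  [0.5→2.5]: (307.4+351.5)/2 × 2 = 658.9
  [2.5→2.75]: (351.5+325.1)/2 × 0.25 = 84.575
  Sum = 820.325 µg/L·hr
Tail: C_last/k_e = 325.1/0.441 = 737.188
AUC_0→∞ (buccal film) = 820.325 + 737.188 = 1557.513 µg/L·hr
F = (AUC_ev/D_ev)/(AUC_iv/D_iv) = (1557.513/225)/(2490/150) = 6.92228/16.6 = 0.4170

F = 0.417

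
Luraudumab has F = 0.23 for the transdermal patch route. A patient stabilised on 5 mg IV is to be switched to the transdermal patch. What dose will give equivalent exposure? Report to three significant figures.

D_transdermal = 21.7 mg

For equal systemic exposure: F × D_ev = D_iv
D_ev = D_iv / F = 5 / 0.23 = 21.7391 mg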